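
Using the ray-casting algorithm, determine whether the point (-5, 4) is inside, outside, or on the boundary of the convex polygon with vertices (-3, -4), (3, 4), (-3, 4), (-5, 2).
The point (-5, 4) lies strictly outside the polygon

Cast a horizontal ray to the right from the query point and count how many polygon edges it crosses (each edge strictly once or zero times, handled with the usual half-open convention). 
Parity of crossings → even ⇒ outside.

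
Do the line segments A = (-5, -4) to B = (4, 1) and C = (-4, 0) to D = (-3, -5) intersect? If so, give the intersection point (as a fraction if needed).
Yes; intersection at (-169/50, -31/10) (t = 9/50 on AB, s = 31/50 on CD)

Parametrize AB as A + t(B − A) = (-5 + 9 t, -4 + 5 t) and CD as C + s(D − C) = (-4 + 1 s, 0 + -5 s). Solve the linear system for (t, s). Determinant = 50 ≠ 0, so a unique intersection of the containing lines exists. Solution: t = 9/50, s = 31/50 — both in [0, 1], so the segments cross. Intersection point: (-169/50, -31/10).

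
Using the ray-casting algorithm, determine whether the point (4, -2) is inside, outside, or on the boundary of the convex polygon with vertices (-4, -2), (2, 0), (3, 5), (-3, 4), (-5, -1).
The point (4, -2) lies strictly outside the polygon

Cast a horizontal ray to the right from the query point and count how many polygon edges it crosses (each edge strictly once or zero times, handled with the usual half-open convention). 
Parity of crossings → even ⇒ outside.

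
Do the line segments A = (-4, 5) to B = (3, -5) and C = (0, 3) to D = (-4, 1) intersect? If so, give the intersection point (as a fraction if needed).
Yes; intersection at (-52/27, 55/27) (t = 8/27 on AB, s = 13/27 on CD)

Parametrize AB as A + t(B − A) = (-4 + 7 t, 5 + -10 t) and CD as C + s(D − C) = (0 + -4 s, 3 + -2 s). Solve the linear system for (t, s). Determinant = 54 ≠ 0, so a unique intersection of the containing lines exists. Solution: t = 8/27, s = 13/27 — both in [0, 1], so the segments cross. Intersection point: (-52/27, 55/27).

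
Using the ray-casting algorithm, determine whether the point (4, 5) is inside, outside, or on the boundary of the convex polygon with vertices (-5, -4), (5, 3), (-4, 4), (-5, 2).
The point (4, 5) lies strictly outside the polygon

Cast a horizontal ray to the right from the query point and count how many polygon edges it crosses (each edge strictly once or zero times, handled with the usual half-open convention). 
Parity of crossings → even ⇒ outside.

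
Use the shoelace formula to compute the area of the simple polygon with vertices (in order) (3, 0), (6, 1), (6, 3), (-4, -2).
Area = 21/2

Shoelace formula: Area = (1/2) |Σ_i (x_i · y_{i+1} − x_{i+1} · y_i)| (indices mod n). Compute each cross term:
  (3)(1) − (6)(0) = 3
  (6)(3) − (6)(1) = 12
  (6)(-2) − (-4)(3) = 0
  (-4)(0) − (3)(-2) = 6
Sum = 21, so (signed) Area = 21/2 = 21/2, |Area| = 21/2.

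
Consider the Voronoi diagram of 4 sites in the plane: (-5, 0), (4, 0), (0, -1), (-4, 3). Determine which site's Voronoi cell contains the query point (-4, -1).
Nearest site = (-5, 0)

The Voronoi cell of site s contains exactly those query points closer to s than to any other site. Compute squared distances from q = (-4, -1) to each site:
  (-5 − -4)² + (0 − -1)² = 2
  (-4 − -4)² + (3 − -1)² = 16
  (0 − -4)² + (-1 − -1)² = 16
  (4 − -4)² + (0 − -1)² = 65
Minimum is attained by (-5, 0), so q lies in its Voronoi cell.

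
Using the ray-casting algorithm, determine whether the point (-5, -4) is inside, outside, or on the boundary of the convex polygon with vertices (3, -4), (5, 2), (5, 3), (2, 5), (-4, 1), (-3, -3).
The point (-5, -4) lies strictly outside the polygon

Cast a horizontal ray to the right from the query point and count how many polygon edges it crosses (each edge strictly once or zero times, handled with the usual half-open convention). 
Parity of crossings → even ⇒ outside.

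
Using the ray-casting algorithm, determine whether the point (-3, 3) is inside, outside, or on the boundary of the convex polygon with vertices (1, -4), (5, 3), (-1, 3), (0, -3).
The point (-3, 3) lies strictly outside the polygon

Cast a horizontal ray to the right from the query point and count how many polygon edges it crosses (each edge strictly once or zero times, handled with the usual half-open convention). 
Parity of crossings → even ⇒ outside.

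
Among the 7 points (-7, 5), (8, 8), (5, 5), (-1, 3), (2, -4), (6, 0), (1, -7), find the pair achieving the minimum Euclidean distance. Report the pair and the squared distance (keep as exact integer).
Pair = ((2, -4), (1, -7)); squared distance = 10

Compute all C(7, 2) = 21 pairwise squared distances (x_i − x_j)² + (y_i − y_j)². The minimum is 10, attained by the pair ((2, -4), (1, -7)).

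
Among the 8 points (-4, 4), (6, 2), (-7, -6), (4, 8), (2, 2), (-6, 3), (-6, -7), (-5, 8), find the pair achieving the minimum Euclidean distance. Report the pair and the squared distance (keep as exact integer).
Pair = ((-7, -6), (-6, -7)); squared distance = 2

Compute all C(8, 2) = 28 pairwise squared distances (x_i − x_j)² + (y_i − y_j)². The minimum is 2, attained by the pair ((-7, -6), (-6, -7)).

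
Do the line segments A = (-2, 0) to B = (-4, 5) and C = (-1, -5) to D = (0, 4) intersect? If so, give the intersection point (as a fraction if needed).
No (intersection of containing lines falls outside at least one segment)

Parametrize and solve: t = -14/23, s = 5/23. At least one of these is outside [0, 1], so the segments do not intersect.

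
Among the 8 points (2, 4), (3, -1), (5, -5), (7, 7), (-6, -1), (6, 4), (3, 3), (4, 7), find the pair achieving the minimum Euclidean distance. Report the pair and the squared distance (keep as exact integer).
Pair = ((2, 4), (3, 3)); squared distance = 2

Compute all C(8, 2) = 28 pairwise squared distances (x_i − x_j)² + (y_i − y_j)². The minimum is 2, attained by the pair ((2, 4), (3, 3)).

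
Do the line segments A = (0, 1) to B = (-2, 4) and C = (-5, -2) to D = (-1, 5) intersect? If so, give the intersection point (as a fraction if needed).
Yes; intersection at (-23/13, 95/26) (t = 23/26 on AB, s = 21/26 on CD)

Parametrize AB as A + t(B − A) = (0 + -2 t, 1 + 3 t) and CD as C + s(D − C) = (-5 + 4 s, -2 + 7 s). Solve the linear system for (t, s). Determinant = 26 ≠ 0, so a unique intersection of the containing lines exists. Solution: t = 23/26, s = 21/26 — both in [0, 1], so the segments cross. Intersection point: (-23/13, 95/26).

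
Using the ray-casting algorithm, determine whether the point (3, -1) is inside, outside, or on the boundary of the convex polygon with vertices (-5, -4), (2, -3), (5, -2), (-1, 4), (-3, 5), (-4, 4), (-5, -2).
The point (3, -1) lies strictly inside the polygon

Cast a horizontal ray to the right from the query point and count how many polygon edges it crosses (each edge strictly once or zero times, handled with the usual half-open convention). 
Parity of crossings → odd ⇒ inside.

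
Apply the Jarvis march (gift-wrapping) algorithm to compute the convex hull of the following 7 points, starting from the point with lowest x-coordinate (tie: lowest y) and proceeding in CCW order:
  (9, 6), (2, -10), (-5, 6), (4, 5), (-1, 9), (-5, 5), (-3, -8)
Hull (CCW) = [(-5, 5), (-3, -8), (2, -10), (9, 6), (-1, 9), (-5, 6)]

Jarvis march: at each step, from the current hull vertex p, select the next vertex q as the point such that every other point lies strictly to the left of (or on) the directed line p → q. (Equivalently: for every other point r, the cross product (q − p) × (r − p) ≥ 0.)
Starting point (lowest x, tie lowest y): (-5, 5). Wrap until returning to start. Resulting hull: (-5, 5), (-3, -8), (2, -10), (9, 6), (-1, 9), (-5, 6).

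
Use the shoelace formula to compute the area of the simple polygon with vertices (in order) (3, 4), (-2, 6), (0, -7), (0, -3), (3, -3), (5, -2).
Area = 42

Shoelace formula: Area = (1/2) |Σ_i (x_i · y_{i+1} − x_{i+1} · y_i)| (indices mod n). Compute each cross term:
  (3)(6) − (-2)(4) = 26
  (-2)(-7) − (0)(6) = 14
  (0)(-3) − (0)(-7) = 0
  (0)(-3) − (3)(-3) = 9
  (3)(-2) − (5)(-3) = 9
  (5)(4) − (3)(-2) = 26
Sum = 84, so (signed) Area = 84/2 = 42, |Area| = 42.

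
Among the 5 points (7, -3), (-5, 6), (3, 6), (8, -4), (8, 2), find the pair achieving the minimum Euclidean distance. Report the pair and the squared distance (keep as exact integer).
Pair = ((7, -3), (8, -4)); squared distance = 2

Compute all C(5, 2) = 10 pairwise squared distances (x_i − x_j)² + (y_i − y_j)². The minimum is 2, attained by the pair ((7, -3), (8, -4)).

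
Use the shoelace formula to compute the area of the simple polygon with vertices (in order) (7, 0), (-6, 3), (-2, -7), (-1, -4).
Area = 49

Shoelace formula: Area = (1/2) |Σ_i (x_i · y_{i+1} − x_{i+1} · y_i)| (indices mod n). Compute each cross term:
  (7)(3) − (-6)(0) = 21
  (-6)(-7) − (-2)(3) = 48
  (-2)(-4) − (-1)(-7) = 1
  (-1)(0) − (7)(-4) = 28
Sum = 98, so (signed) Area = 98/2 = 49, |Area| = 49.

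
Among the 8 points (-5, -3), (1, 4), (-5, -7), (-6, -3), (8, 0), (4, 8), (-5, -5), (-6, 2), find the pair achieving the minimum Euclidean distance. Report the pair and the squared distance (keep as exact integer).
Pair = ((-5, -3), (-6, -3)); squared distance = 1

Compute all C(8, 2) = 28 pairwise squared distances (x_i − x_j)² + (y_i − y_j)². The minimum is 1, attained by the pair ((-5, -3), (-6, -3)).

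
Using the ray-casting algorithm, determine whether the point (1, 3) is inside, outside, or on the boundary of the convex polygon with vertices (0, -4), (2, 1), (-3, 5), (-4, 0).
The point (1, 3) lies strictly outside the polygon

Cast a horizontal ray to the right from the query point and count how many polygon edges it crosses (each edge strictly once or zero times, handled with the usual half-open convention). 
Parity of crossings → even ⇒ outside.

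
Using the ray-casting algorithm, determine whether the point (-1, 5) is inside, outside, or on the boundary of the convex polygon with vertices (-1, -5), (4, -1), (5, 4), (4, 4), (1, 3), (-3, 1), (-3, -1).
The point (-1, 5) lies strictly outside the polygon

Cast a horizontal ray to the right from the query point and count how many polygon edges it crosses (each edge strictly once or zero times, handled with the usual half-open convention). 
Parity of crossings → even ⇒ outside.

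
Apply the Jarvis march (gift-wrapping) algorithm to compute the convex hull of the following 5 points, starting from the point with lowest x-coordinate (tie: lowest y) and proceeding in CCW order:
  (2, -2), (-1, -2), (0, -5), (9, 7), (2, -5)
Hull (CCW) = [(-1, -2), (0, -5), (2, -5), (9, 7)]

Jarvis march: at each step, from the current hull vertex p, select the next vertex q as the point such that every other point lies strictly to the left of (or on) the directed line p → q. (Equivalently: for every other point r, the cross product (q − p) × (r − p) ≥ 0.)
Starting point (lowest x, tie lowest y): (-1, -2). Wrap until returning to start. Resulting hull: (-1, -2), (0, -5), (2, -5), (9, 7).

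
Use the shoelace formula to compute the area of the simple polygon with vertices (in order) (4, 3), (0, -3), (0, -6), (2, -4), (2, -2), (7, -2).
Area = 43/2

Shoelace formula: Area = (1/2) |Σ_i (x_i · y_{i+1} − x_{i+1} · y_i)| (indices mod n). Compute each cross term:
  (4)(-3) − (0)(3) = -12
  (0)(-6) − (0)(-3) = 0
  (0)(-4) − (2)(-6) = 12
  (2)(-2) − (2)(-4) = 4
  (2)(-2) − (7)(-2) = 10
  (7)(3) − (4)(-2) = 29
Sum = 43, so (signed) Area = 43/2 = 43/2, |Area| = 43/2.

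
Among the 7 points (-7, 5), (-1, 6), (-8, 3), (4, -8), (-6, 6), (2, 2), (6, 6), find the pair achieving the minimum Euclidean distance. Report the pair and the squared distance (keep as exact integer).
Pair = ((-7, 5), (-6, 6)); squared distance = 2

Compute all C(7, 2) = 21 pairwise squared distances (x_i − x_j)² + (y_i − y_j)². The minimum is 2, attained by the pair ((-7, 5), (-6, 6)).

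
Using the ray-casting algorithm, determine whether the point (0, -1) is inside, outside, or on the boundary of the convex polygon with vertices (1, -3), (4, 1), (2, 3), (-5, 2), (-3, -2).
The point (0, -1) lies strictly inside the polygon

Cast a horizontal ray to the right from the query point and count how many polygon edges it crosses (each edge strictly once or zero times, handled with the usual half-open convention). 
Parity of crossings → odd ⇒ inside.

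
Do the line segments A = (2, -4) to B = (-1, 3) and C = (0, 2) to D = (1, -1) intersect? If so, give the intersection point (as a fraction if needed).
No (intersection of containing lines falls outside at least one segment)

Parametrize and solve: t = 0, s = 2. At least one of these is outside [0, 1], so the segments do not intersect.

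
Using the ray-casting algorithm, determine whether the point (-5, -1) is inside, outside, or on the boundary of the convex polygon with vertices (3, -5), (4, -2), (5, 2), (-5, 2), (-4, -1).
The point (-5, -1) lies strictly outside the polygon

Cast a horizontal ray to the right from the query point and count how many polygon edges it crosses (each edge strictly once or zero times, handled with the usual half-open convention). 
Parity of crossings → even ⇒ outside.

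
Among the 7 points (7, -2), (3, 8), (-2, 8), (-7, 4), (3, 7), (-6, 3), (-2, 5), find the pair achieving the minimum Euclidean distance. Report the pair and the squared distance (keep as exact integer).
Pair = ((3, 8), (3, 7)); squared distance = 1

Compute all C(7, 2) = 21 pairwise squared distances (x_i − x_j)² + (y_i − y_j)². The minimum is 1, attained by the pair ((3, 8), (3, 7)).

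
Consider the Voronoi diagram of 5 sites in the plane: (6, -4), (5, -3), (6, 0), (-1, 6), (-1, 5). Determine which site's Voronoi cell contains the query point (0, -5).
Nearest site = (5, -3)

The Voronoi cell of site s contains exactly those query points closer to s than to any other site. Compute squared distances from q = (0, -5) to each site:
  (5 − 0)² + (-3 − -5)² = 29
  (6 − 0)² + (-4 − -5)² = 37
  (6 − 0)² + (0 − -5)² = 61
  (-1 − 0)² + (5 − -5)² = 101
  (-1 − 0)² + (6 − -5)² = 122
Minimum is attained by (5, -3), so q lies in its Voronoi cell.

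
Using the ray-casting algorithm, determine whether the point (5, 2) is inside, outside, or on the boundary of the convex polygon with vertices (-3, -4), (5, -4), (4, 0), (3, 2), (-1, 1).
The point (5, 2) lies strictly outside the polygon

Cast a horizontal ray to the right from the query point and count how many polygon edges it crosses (each edge strictly once or zero times, handled with the usual half-open convention). 
Parity of crossings → even ⇒ outside.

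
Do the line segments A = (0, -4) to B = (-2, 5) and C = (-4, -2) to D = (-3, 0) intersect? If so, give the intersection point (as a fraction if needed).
No (intersection of containing lines falls outside at least one segment)

Parametrize and solve: t = 10/13, s = 32/13. At least one of these is outside [0, 1], so the segments do not intersect.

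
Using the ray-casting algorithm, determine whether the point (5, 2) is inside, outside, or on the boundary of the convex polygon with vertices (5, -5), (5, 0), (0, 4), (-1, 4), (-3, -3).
The point (5, 2) lies strictly outside the polygon

Cast a horizontal ray to the right from the query point and count how many polygon edges it crosses (each edge strictly once or zero times, handled with the usual half-open convention). 
Parity of crossings → even ⇒ outside.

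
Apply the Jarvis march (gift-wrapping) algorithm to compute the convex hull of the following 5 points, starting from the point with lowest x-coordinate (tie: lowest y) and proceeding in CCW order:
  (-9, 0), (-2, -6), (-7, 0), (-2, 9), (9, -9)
Hull (CCW) = [(-9, 0), (-2, -6), (9, -9), (-2, 9)]

Jarvis march: at each step, from the current hull vertex p, select the next vertex q as the point such that every other point lies strictly to the left of (or on) the directed line p → q. (Equivalently: for every other point r, the cross product (q − p) × (r − p) ≥ 0.)
Starting point (lowest x, tie lowest y): (-9, 0). Wrap until returning to start. Resulting hull: (-9, 0), (-2, -6), (9, -9), (-2, 9).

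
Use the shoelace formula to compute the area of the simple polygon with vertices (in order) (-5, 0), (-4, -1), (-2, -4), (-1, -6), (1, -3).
Area = 21/2

Shoelace formula: Area = (1/2) |Σ_i (x_i · y_{i+1} − x_{i+1} · y_i)| (indices mod n). Compute each cross term:
  (-5)(-1) − (-4)(0) = 5
  (-4)(-4) − (-2)(-1) = 14
  (-2)(-6) − (-1)(-4) = 8
  (-1)(-3) − (1)(-6) = 9
  (1)(0) − (-5)(-3) = -15
Sum = 21, so (signed) Area = 21/2 = 21/2, |Area| = 21/2.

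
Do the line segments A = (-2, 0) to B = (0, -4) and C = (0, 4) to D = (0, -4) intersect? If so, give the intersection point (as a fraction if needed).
Yes; intersection at (0, -4) (t = 1 on AB, s = 1 on CD)

Parametrize AB as A + t(B − A) = (-2 + 2 t, 0 + -4 t) and CD as C + s(D − C) = (0 + 0 s, 4 + -8 s). Solve the linear system for (t, s). Determinant = 16 ≠ 0, so a unique intersection of the containing lines exists. Solution: t = 1, s = 1 — both in [0, 1], so the segments cross. Intersection point: (0, -4).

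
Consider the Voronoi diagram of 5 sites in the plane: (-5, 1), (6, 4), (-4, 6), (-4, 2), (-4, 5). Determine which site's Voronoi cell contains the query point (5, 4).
Nearest site = (6, 4)

The Voronoi cell of site s contains exactly those query points closer to s than to any other site. Compute squared distances from q = (5, 4) to each site:
  (6 − 5)² + (4 − 4)² = 1
  (-4 − 5)² + (5 − 4)² = 82
  (-4 − 5)² + (2 − 4)² = 85
  (-4 − 5)² + (6 − 4)² = 85
  (-5 − 5)² + (1 − 4)² = 109
Minimum is attained by (6, 4), so q lies in its Voronoi cell.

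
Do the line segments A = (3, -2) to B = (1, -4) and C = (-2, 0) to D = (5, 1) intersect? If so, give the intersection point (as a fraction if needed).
No (intersection of containing lines falls outside at least one segment)

Parametrize and solve: t = -19/12, s = 7/6. At least one of these is outside [0, 1], so the segments do not intersect.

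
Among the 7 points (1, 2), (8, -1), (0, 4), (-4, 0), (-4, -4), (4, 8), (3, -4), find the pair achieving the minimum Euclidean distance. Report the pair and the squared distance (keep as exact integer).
Pair = ((1, 2), (0, 4)); squared distance = 5

Compute all C(7, 2) = 21 pairwise squared distances (x_i − x_j)² + (y_i − y_j)². The minimum is 5, attained by the pair ((1, 2), (0, 4)).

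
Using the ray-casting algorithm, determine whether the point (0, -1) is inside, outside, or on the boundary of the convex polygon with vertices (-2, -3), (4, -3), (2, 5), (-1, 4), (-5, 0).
The point (0, -1) lies strictly inside the polygon

Cast a horizontal ray to the right from the query point and count how many polygon edges it crosses (each edge strictly once or zero times, handled with the usual half-open convention). 
Parity of crossings → odd ⇒ inside.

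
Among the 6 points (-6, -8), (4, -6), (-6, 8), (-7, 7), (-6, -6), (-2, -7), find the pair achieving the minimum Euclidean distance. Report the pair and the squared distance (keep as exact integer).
Pair = ((-6, 8), (-7, 7)); squared distance = 2

Compute all C(6, 2) = 15 pairwise squared distances (x_i − x_j)² + (y_i − y_j)². The minimum is 2, attained by the pair ((-6, 8), (-7, 7)).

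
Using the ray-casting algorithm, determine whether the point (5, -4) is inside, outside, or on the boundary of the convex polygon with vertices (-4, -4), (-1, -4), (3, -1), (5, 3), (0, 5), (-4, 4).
The point (5, -4) lies strictly outside the polygon

Cast a horizontal ray to the right from the query point and count how many polygon edges it crosses (each edge strictly once or zero times, handled with the usual half-open convention). 
Parity of crossings → even ⇒ outside.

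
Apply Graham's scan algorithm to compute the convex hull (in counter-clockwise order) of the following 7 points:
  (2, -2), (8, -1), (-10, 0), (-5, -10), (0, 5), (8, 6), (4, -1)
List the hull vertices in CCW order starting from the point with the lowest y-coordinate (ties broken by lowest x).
Hull (CCW) = [(-5, -10), (8, -1), (8, 6), (0, 5), (-10, 0)]

Graham scan procedure:
  1. Find the pivot p₀ = point with lowest y (tie → lowest x): (-5, -10).
  2. Sort the remaining points by polar angle around p₀.
  3. Walk through sorted points, maintaining a stack; pop the top while the last three entries make a non-left turn (cross product ≤ 0).
  4. Final stack is the convex hull in CCW order: (-5, -10), (8, -1), (8, 6), (0, 5), (-10, 0).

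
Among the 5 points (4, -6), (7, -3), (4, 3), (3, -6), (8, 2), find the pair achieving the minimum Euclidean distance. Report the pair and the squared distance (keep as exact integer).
Pair = ((4, -6), (3, -6)); squared distance = 1

Compute all C(5, 2) = 10 pairwise squared distances (x_i − x_j)² + (y_i − y_j)². The minimum is 1, attained by the pair ((4, -6), (3, -6)).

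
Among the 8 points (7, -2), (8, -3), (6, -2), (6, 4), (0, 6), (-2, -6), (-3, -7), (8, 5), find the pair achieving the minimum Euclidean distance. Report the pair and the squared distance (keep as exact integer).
Pair = ((7, -2), (6, -2)); squared distance = 1

Compute all C(8, 2) = 28 pairwise squared distances (x_i − x_j)² + (y_i − y_j)². The minimum is 1, attained by the pair ((7, -2), (6, -2)).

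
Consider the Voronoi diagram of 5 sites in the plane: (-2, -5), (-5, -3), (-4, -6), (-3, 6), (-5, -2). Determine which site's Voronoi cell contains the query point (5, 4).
Nearest site = (-3, 6)

The Voronoi cell of site s contains exactly those query points closer to s than to any other site. Compute squared distances from q = (5, 4) to each site:
  (-3 − 5)² + (6 − 4)² = 68
  (-2 − 5)² + (-5 − 4)² = 130
  (-5 − 5)² + (-2 − 4)² = 136
  (-5 − 5)² + (-3 − 4)² = 149
  (-4 − 5)² + (-6 − 4)² = 181
Minimum is attained by (-3, 6), so q lies in its Voronoi cell.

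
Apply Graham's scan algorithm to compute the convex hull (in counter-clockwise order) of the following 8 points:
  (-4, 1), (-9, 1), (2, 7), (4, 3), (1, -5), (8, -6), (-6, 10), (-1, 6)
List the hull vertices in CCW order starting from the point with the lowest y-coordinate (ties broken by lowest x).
Hull (CCW) = [(8, -6), (4, 3), (2, 7), (-6, 10), (-9, 1), (1, -5)]

Graham scan procedure:
  1. Find the pivot p₀ = point with lowest y (tie → lowest x): (8, -6).
  2. Sort the remaining points by polar angle around p₀.
  3. Walk through sorted points, maintaining a stack; pop the top while the last three entries make a non-left turn (cross product ≤ 0).
  4. Final stack is the convex hull in CCW order: (8, -6), (4, 3), (2, 7), (-6, 10), (-9, 1), (1, -5).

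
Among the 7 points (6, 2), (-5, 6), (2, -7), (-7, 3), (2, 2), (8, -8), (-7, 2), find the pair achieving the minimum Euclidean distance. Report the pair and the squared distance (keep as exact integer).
Pair = ((-7, 3), (-7, 2)); squared distance = 1

Compute all C(7, 2) = 21 pairwise squared distances (x_i − x_j)² + (y_i − y_j)². The minimum is 1, attained by the pair ((-7, 3), (-7, 2)).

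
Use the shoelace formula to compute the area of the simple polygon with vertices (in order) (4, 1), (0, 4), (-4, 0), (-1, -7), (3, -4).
Area = 52

Shoelace formula: Area = (1/2) |Σ_i (x_i · y_{i+1} − x_{i+1} · y_i)| (indices mod n). Compute each cross term:
  (4)(4) − (0)(1) = 16
  (0)(0) − (-4)(4) = 16
  (-4)(-7) − (-1)(0) = 28
  (-1)(-4) − (3)(-7) = 25
  (3)(1) − (4)(-4) = 19
Sum = 104, so (signed) Area = 104/2 = 52, |Area| = 52.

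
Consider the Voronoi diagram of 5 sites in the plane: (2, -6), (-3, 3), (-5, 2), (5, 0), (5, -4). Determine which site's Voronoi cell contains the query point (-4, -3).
Nearest site = (-5, 2)

The Voronoi cell of site s contains exactly those query points closer to s than to any other site. Compute squared distances from q = (-4, -3) to each site:
  (-5 − -4)² + (2 − -3)² = 26
  (-3 − -4)² + (3 − -3)² = 37
  (2 − -4)² + (-6 − -3)² = 45
  (5 − -4)² + (-4 − -3)² = 82
  (5 − -4)² + (0 − -3)² = 90
Minimum is attained by (-5, 2), so q lies in its Voronoi cell.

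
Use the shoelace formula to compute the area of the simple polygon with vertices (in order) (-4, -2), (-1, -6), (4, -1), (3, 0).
Area = 22

Shoelace formula: Area = (1/2) |Σ_i (x_i · y_{i+1} − x_{i+1} · y_i)| (indices mod n). Compute each cross term:
  (-4)(-6) − (-1)(-2) = 22
  (-1)(-1) − (4)(-6) = 25
  (4)(0) − (3)(-1) = 3
  (3)(-2) − (-4)(0) = -6
Sum = 44, so (signed) Area = 44/2 = 22, |Area| = 22.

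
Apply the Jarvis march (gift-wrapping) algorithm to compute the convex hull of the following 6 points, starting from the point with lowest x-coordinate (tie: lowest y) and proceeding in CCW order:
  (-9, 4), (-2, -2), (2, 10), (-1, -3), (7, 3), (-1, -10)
Hull (CCW) = [(-9, 4), (-1, -10), (7, 3), (2, 10)]

Jarvis march: at each step, from the current hull vertex p, select the next vertex q as the point such that every other point lies strictly to the left of (or on) the directed line p → q. (Equivalently: for every other point r, the cross product (q − p) × (r − p) ≥ 0.)
Starting point (lowest x, tie lowest y): (-9, 4). Wrap until returning to start. Resulting hull: (-9, 4), (-1, -10), (7, 3), (2, 10).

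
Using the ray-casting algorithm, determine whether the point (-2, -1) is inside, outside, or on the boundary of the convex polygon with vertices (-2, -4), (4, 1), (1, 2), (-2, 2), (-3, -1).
The point (-2, -1) lies strictly inside the polygon

Cast a horizontal ray to the right from the query point and count how many polygon edges it crosses (each edge strictly once or zero times, handled with the usual half-open convention). 
Parity of crossings → odd ⇒ inside.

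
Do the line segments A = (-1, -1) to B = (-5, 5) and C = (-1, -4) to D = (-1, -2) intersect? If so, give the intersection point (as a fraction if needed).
No (intersection of containing lines falls outside at least one segment)

Parametrize and solve: t = 0, s = 3/2. At least one of these is outside [0, 1], so the segments do not intersect.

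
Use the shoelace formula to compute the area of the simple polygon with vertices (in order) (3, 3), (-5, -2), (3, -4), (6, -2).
Area = 77/2

Shoelace formula: Area = (1/2) |Σ_i (x_i · y_{i+1} − x_{i+1} · y_i)| (indices mod n). Compute each cross term:
  (3)(-2) − (-5)(3) = 9
  (-5)(-4) − (3)(-2) = 26
  (3)(-2) − (6)(-4) = 18
  (6)(3) − (3)(-2) = 24
Sum = 77, so (signed) Area = 77/2 = 77/2, |Area| = 77/2.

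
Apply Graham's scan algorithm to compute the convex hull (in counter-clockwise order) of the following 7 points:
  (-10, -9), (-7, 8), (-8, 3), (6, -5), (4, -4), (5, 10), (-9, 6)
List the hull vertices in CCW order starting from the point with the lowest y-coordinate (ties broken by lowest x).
Hull (CCW) = [(-10, -9), (6, -5), (5, 10), (-7, 8), (-9, 6)]

Graham scan procedure:
  1. Find the pivot p₀ = point with lowest y (tie → lowest x): (-10, -9).
  2. Sort the remaining points by polar angle around p₀.
  3. Walk through sorted points, maintaining a stack; pop the top while the last three entries make a non-left turn (cross product ≤ 0).
  4. Final stack is the convex hull in CCW order: (-10, -9), (6, -5), (5, 10), (-7, 8), (-9, 6).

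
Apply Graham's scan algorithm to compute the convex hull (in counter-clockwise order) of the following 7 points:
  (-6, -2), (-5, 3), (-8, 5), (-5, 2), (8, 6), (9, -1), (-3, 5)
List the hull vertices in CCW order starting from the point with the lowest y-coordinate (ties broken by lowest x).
Hull (CCW) = [(-6, -2), (9, -1), (8, 6), (-8, 5)]

Graham scan procedure:
  1. Find the pivot p₀ = point with lowest y (tie → lowest x): (-6, -2).
  2. Sort the remaining points by polar angle around p₀.
  3. Walk through sorted points, maintaining a stack; pop the top while the last three entries make a non-left turn (cross product ≤ 0).
  4. Final stack is the convex hull in CCW order: (-6, -2), (9, -1), (8, 6), (-8, 5).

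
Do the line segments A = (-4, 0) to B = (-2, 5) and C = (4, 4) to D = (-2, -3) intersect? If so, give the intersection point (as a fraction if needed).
No (intersection of containing lines falls outside at least one segment)

Parametrize and solve: t = -2, s = 2. At least one of these is outside [0, 1], so the segments do not intersect.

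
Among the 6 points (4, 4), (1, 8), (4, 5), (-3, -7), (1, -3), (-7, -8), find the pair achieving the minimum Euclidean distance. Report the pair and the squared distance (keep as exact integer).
Pair = ((4, 4), (4, 5)); squared distance = 1

Compute all C(6, 2) = 15 pairwise squared distances (x_i − x_j)² + (y_i − y_j)². The minimum is 1, attained by the pair ((4, 4), (4, 5)).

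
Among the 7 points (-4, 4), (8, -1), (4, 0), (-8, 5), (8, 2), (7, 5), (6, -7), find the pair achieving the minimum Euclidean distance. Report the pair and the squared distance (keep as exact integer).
Pair = ((8, -1), (8, 2)); squared distance = 9

Compute all C(7, 2) = 21 pairwise squared distances (x_i − x_j)² + (y_i − y_j)². The minimum is 9, attained by the pair ((8, -1), (8, 2)).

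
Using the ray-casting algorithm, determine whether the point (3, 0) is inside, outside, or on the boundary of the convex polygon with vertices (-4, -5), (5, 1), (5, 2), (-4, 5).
The point (3, 0) lies strictly inside the polygon

Cast a horizontal ray to the right from the query point and count how many polygon edges it crosses (each edge strictly once or zero times, handled with the usual half-open convention). 
Parity of crossings → odd ⇒ inside.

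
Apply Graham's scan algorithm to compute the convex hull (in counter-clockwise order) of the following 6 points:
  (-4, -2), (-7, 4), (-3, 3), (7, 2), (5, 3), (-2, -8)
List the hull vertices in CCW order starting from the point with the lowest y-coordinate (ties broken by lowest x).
Hull (CCW) = [(-2, -8), (7, 2), (5, 3), (-7, 4)]

Graham scan procedure:
  1. Find the pivot p₀ = point with lowest y (tie → lowest x): (-2, -8).
  2. Sort the remaining points by polar angle around p₀.
  3. Walk through sorted points, maintaining a stack; pop the top while the last three entries make a non-left turn (cross product ≤ 0).
  4. Final stack is the convex hull in CCW order: (-2, -8), (7, 2), (5, 3), (-7, 4).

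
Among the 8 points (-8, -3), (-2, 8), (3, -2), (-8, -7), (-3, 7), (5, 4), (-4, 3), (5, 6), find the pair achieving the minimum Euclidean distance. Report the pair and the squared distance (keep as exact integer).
Pair = ((-2, 8), (-3, 7)); squared distance = 2

Compute all C(8, 2) = 28 pairwise squared distances (x_i − x_j)² + (y_i − y_j)². The minimum is 2, attained by the pair ((-2, 8), (-3, 7)).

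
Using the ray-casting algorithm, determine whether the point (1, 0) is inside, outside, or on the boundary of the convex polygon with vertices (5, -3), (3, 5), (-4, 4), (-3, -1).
The point (1, 0) lies strictly inside the polygon

Cast a horizontal ray to the right from the query point and count how many polygon edges it crosses (each edge strictly once or zero times, handled with the usual half-open convention). 
Parity of crossings → odd ⇒ inside.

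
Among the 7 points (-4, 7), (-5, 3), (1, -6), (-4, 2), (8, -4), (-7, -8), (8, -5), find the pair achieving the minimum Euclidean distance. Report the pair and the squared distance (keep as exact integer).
Pair = ((8, -4), (8, -5)); squared distance = 1

Compute all C(7, 2) = 21 pairwise squared distances (x_i − x_j)² + (y_i − y_j)². The minimum is 1, attained by the pair ((8, -4), (8, -5)).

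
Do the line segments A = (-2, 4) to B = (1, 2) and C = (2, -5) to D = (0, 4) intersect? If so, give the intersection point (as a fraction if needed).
Yes; intersection at (8/23, 56/23) (t = 18/23 on AB, s = 19/23 on CD)

Parametrize AB as A + t(B − A) = (-2 + 3 t, 4 + -2 t) and CD as C + s(D − C) = (2 + -2 s, -5 + 9 s). Solve the linear system for (t, s). Determinant = -23 ≠ 0, so a unique intersection of the containing lines exists. Solution: t = 18/23, s = 19/23 — both in [0, 1], so the segments cross. Intersection point: (8/23, 56/23).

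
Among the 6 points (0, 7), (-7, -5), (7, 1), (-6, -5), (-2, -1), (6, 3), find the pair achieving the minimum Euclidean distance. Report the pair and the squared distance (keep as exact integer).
Pair = ((-7, -5), (-6, -5)); squared distance = 1

Compute all C(6, 2) = 15 pairwise squared distances (x_i − x_j)² + (y_i − y_j)². The minimum is 1, attained by the pair ((-7, -5), (-6, -5)).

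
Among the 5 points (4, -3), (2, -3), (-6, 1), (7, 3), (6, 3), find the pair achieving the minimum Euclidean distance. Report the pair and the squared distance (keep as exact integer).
Pair = ((7, 3), (6, 3)); squared distance = 1

Compute all C(5, 2) = 10 pairwise squared distances (x_i − x_j)² + (y_i − y_j)². The minimum is 1, attained by the pair ((7, 3), (6, 3)).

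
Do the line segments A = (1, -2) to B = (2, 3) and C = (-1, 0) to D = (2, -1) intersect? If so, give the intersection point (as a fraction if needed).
Yes; intersection at (5/4, -3/4) (t = 1/4 on AB, s = 3/4 on CD)

Parametrize AB as A + t(B − A) = (1 + 1 t, -2 + 5 t) and CD as C + s(D − C) = (-1 + 3 s, 0 + -1 s). Solve the linear system for (t, s). Determinant = 16 ≠ 0, so a unique intersection of the containing lines exists. Solution: t = 1/4, s = 3/4 — both in [0, 1], so the segments cross. Intersection point: (5/4, -3/4).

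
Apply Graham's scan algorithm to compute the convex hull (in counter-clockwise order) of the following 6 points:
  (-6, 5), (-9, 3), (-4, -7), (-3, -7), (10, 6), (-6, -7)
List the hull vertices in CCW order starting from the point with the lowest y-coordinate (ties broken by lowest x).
Hull (CCW) = [(-6, -7), (-3, -7), (10, 6), (-6, 5), (-9, 3)]

Graham scan procedure:
  1. Find the pivot p₀ = point with lowest y (tie → lowest x): (-6, -7).
  2. Sort the remaining points by polar angle around p₀.
  3. Walk through sorted points, maintaining a stack; pop the top while the last three entries make a non-left turn (cross product ≤ 0).
  4. Final stack is the convex hull in CCW order: (-6, -7), (-3, -7), (10, 6), (-6, 5), (-9, 3).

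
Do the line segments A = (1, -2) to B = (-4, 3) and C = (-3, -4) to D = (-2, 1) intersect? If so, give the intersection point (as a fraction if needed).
Yes; intersection at (-2, 1) (t = 3/5 on AB, s = 1 on CD)

Parametrize AB as A + t(B − A) = (1 + -5 t, -2 + 5 t) and CD as C + s(D − C) = (-3 + 1 s, -4 + 5 s). Solve the linear system for (t, s). Determinant = 30 ≠ 0, so a unique intersection of the containing lines exists. Solution: t = 3/5, s = 1 — both in [0, 1], so the segments cross. Intersection point: (-2, 1).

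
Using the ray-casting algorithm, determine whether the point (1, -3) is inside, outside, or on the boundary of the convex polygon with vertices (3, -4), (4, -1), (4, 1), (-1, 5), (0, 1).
The point (1, -3) lies strictly outside the polygon

Cast a horizontal ray to the right from the query point and count how many polygon edges it crosses (each edge strictly once or zero times, handled with the usual half-open convention). 
Parity of crossings → even ⇒ outside.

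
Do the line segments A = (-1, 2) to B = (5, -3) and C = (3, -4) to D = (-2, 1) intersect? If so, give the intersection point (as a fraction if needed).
No (intersection of containing lines falls outside at least one segment)

Parametrize and solve: t = -2, s = 16/5. At least one of these is outside [0, 1], so the segments do not intersect.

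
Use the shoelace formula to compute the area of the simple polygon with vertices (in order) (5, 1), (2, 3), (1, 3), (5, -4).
Area = 11

Shoelace formula: Area = (1/2) |Σ_i (x_i · y_{i+1} − x_{i+1} · y_i)| (indices mod n). Compute each cross term:
  (5)(3) − (2)(1) = 13
  (2)(3) − (1)(3) = 3
  (1)(-4) − (5)(3) = -19
  (5)(1) − (5)(-4) = 25
Sum = 22, so (signed) Area = 22/2 = 11, |Area| = 11.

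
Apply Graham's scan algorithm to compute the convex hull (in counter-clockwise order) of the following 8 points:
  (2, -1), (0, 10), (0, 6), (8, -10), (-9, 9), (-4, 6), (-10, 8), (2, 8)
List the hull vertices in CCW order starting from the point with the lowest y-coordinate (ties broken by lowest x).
Hull (CCW) = [(8, -10), (2, 8), (0, 10), (-9, 9), (-10, 8)]

Graham scan procedure:
  1. Find the pivot p₀ = point with lowest y (tie → lowest x): (8, -10).
  2. Sort the remaining points by polar angle around p₀.
  3. Walk through sorted points, maintaining a stack; pop the top while the last three entries make a non-left turn (cross product ≤ 0).
  4. Final stack is the convex hull in CCW order: (8, -10), (2, 8), (0, 10), (-9, 9), (-10, 8).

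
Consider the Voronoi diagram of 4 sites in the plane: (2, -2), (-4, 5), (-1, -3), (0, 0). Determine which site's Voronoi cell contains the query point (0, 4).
Nearest site = (0, 0)

The Voronoi cell of site s contains exactly those query points closer to s than to any other site. Compute squared distances from q = (0, 4) to each site:
  (0 − 0)² + (0 − 4)² = 16
  (-4 − 0)² + (5 − 4)² = 17
  (2 − 0)² + (-2 − 4)² = 40
  (-1 − 0)² + (-3 − 4)² = 50
Minimum is attained by (0, 0), so q lies in its Voronoi cell.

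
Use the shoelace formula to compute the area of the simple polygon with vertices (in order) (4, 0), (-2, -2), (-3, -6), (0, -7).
Area = 47/2

Shoelace formula: Area = (1/2) |Σ_i (x_i · y_{i+1} − x_{i+1} · y_i)| (indices mod n). Compute each cross term:
  (4)(-2) − (-2)(0) = -8
  (-2)(-6) − (-3)(-2) = 6
  (-3)(-7) − (0)(-6) = 21
  (0)(0) − (4)(-7) = 28
Sum = 47, so (signed) Area = 47/2 = 47/2, |Area| = 47/2.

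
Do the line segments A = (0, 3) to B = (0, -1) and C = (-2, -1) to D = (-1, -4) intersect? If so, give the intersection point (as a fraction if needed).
No (intersection of containing lines falls outside at least one segment)

Parametrize and solve: t = 5/2, s = 2. At least one of these is outside [0, 1], so the segments do not intersect.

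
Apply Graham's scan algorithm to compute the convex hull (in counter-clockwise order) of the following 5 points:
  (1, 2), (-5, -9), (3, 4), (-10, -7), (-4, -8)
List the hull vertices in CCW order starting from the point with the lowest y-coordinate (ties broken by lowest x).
Hull (CCW) = [(-5, -9), (-4, -8), (3, 4), (-10, -7)]

Graham scan procedure:
  1. Find the pivot p₀ = point with lowest y (tie → lowest x): (-5, -9).
  2. Sort the remaining points by polar angle around p₀.
  3. Walk through sorted points, maintaining a stack; pop the top while the last three entries make a non-left turn (cross product ≤ 0).
  4. Final stack is the convex hull in CCW order: (-5, -9), (-4, -8), (3, 4), (-10, -7).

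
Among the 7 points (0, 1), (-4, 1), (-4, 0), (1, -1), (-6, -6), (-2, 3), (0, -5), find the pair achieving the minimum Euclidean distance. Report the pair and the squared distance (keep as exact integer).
Pair = ((-4, 1), (-4, 0)); squared distance = 1

Compute all C(7, 2) = 21 pairwise squared distances (x_i − x_j)² + (y_i − y_j)². The minimum is 1, attained by the pair ((-4, 1), (-4, 0)).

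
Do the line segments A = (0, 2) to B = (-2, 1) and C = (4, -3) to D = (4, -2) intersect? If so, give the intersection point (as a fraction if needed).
No (intersection of containing lines falls outside at least one segment)

Parametrize and solve: t = -2, s = 7. At least one of these is outside [0, 1], so the segments do not intersect.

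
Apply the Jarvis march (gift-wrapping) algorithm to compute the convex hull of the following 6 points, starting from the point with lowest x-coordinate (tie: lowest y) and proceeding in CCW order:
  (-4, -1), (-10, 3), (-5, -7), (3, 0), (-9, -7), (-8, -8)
Hull (CCW) = [(-10, 3), (-9, -7), (-8, -8), (-5, -7), (3, 0)]

Jarvis march: at each step, from the current hull vertex p, select the next vertex q as the point such that every other point lies strictly to the left of (or on) the directed line p → q. (Equivalently: for every other point r, the cross product (q − p) × (r − p) ≥ 0.)
Starting point (lowest x, tie lowest y): (-10, 3). Wrap until returning to start. Resulting hull: (-10, 3), (-9, -7), (-8, -8), (-5, -7), (3, 0).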